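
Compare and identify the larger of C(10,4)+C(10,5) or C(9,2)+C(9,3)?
First=462, Second=120.

Answer: C(10,4)+C(10,5)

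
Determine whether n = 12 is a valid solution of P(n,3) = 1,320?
Yes

Solution: P(12,3) = 12·11·10 = 1,320, which equals 1,320.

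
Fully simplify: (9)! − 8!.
322,560
(9)! − 8! = (9)·8! − 8! = (9−1)·8! = 8·8! = 322,560.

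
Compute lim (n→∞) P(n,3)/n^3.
1

Working:
P(n,3) = n(n-1)(n-2) ≈ n^3 for large n. Limit = 1.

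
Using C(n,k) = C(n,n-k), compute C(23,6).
100,947

Working:
C(23,6) = C(23,17) = 100,947.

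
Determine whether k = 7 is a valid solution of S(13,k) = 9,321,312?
No

Explanation: S(13,7) = 7·S(12,7) + S(12,6) = 7·627,396 + 1,323,652 = 5,715,424, which does not equal 9,321,312.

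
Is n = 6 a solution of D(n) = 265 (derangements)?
D(6) = (6-1)·[D(5) + D(4)] = 5·[44 + 9] = 265, which equals 265.

Answer: Yes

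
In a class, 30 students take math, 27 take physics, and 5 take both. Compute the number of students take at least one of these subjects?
|A∪B| = |A|+|B|-|A∩B| = 30+27-5 = 52.

Answer: 52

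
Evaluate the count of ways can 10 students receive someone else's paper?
1,334,961

Working:
Using D(n) = (n-1)[D(n-1) + D(n-2)]:
D(10) = (10-1) × [D(9) + D(8)]
      = 9 × [133496 + 14833]
      = 9 × 148329
      = 1,334,961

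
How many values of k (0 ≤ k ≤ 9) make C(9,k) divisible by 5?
0

Reasoning: Checking C(9,k) mod 5 for k = 0..9: none are divisible by 5. Count = 0.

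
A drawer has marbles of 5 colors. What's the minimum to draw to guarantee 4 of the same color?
Worst case: 3 of each = 15. One more: 16.
Final answer: 16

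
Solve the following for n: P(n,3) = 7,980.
P(n,3) = n(n−1)(n−2) is increasing in n; n(n−1)(n−2) ≈ (n−1)^3 = 7,980 gives n ≈ 21.0. Check: P(19,3) = 5,814, P(20,3) = 6,840, P(21,3) = 7,980 ✓. So n = 21.

Answer: 21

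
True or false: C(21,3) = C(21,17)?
C(21,3) = 1,330 but C(21,17) = 5,985; symmetry gives C(21,3) = C(21,18), not C(21,17).
Final answer: False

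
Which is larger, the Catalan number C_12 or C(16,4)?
C_12

Reasoning: C_12 = C(24,12)/(12+1) = 2,704,156/13 = 208,012; C(16,4) = 1,820.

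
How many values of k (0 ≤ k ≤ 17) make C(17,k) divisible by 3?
0

Reasoning: Checking C(17,k) mod 3 for k = 0..17: none are divisible by 3. Count = 0.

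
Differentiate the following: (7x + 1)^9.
63(7x + 1)^8

Chain rule: 9(7x+1)^{8} × 7 = 63(7x+1)^{8}.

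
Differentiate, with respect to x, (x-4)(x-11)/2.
(2x - 15)/2

Explanation: d/dx[(x-4)(x-11)] = (x-11) + (x-4) = 2x - 15. Dividing by 2 gives (2x - 15)/2.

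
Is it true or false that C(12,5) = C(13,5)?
False

Explanation: LHS = C(12,5) = 792; RHS = C(13,5) = 1,287. 792 ≠ 1,287, so the statement does not hold.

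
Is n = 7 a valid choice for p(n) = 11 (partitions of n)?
No
Pentagonal recurrence p(n) = p(n−1) + p(n−2) − p(n−5) − p(n−7) + …: p(7) = p(6) + p(5) − p(2) − p(0) = 11 + 7 − 2 − 1 = 15, which does not equal 11.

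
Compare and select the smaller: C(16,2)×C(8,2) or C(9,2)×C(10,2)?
C(9,2)×C(10,2)
C(16,2)×C(8,2)=3,360, C(9,2)×C(10,2)=1,620.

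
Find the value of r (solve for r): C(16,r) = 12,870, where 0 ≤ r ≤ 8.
8
C(16,r) is increasing for 0 ≤ r ≤ 8. Stepping up (C(16,r+1) = C(16,r)·(16−r)/(r+1)): C(16,1) = 16, C(16,2) = 120, C(16,3) = 560, C(16,4) = 1,820, C(16,5) = 4,368, C(16,6) = 8,008, C(16,7) = 11,440, C(16,8) = 12,870 ✓. So r = 8.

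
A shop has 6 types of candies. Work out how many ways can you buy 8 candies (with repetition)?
1,287

Explanation: Stars and bars: C(8+6-1, 8) = C(13, 8) = 1,287.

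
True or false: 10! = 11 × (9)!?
False

Reasoning: 10! = 10 × 9! = 3,628,800, but 11 × 9! = 3,991,680.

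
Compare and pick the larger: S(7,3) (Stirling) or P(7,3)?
S(7,3)

Working:
S(7,3) = 3·S(6,3) + S(6,2) = 3·90 + 31 = 301; P(7,3) = 210.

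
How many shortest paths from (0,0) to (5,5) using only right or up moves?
252

Explanation: Choose 5 rights from 10 moves: C(10,5) = 252.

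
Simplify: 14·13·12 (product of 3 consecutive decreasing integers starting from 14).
2,184

Reasoning: This is P(14,3) = 14!/(11)! = 2,184.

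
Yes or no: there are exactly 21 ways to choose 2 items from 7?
Yes

Working:
C(7,2) = 21.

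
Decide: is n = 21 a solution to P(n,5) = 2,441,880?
Yes

Solution: P(21,5) = 21·20·19·18·17 = 2,441,880, which equals 2,441,880.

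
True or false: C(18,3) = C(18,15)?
True

Working:
C(18,3) = C(18,18-3) by the symmetry property; both equal 816.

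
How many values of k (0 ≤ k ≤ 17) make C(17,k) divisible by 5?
6

Checking C(17,k) mod 5 for k = 0..17: divisible at k = 3, 4, 8, 9, 13, 14. That's 6 values.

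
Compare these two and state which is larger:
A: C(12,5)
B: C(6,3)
A

Solution: A=C(12,5)=792, B=C(6,3)=20.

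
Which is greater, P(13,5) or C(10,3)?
P(13,5)

P(13,5)=154,440, C(10,3)=120.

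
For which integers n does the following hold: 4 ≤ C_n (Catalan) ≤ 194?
3, 4, 5, 6

Working:
C_2=2; C_3=5; C_4=14; C_5=42; C_6=132; C_7=429. So valid n = 3, 4, 5, 6.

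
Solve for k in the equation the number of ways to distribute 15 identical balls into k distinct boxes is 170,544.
8

Reasoning: Stars and bars: the count is C(15+k−1, k−1), increasing in k. k=6: C(20,5) = 15,504, k=7: C(21,6) = 54,264, k=8: C(22,7) = 170,544 ✓. So k = 8.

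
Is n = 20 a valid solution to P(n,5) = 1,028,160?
No

Solution: P(20,5) = 20·19·18·17·16 = 1,860,480, which does not equal 1,028,160.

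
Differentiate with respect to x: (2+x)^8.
8(2+x)^7

Working:
Using the power rule: d/dx (2+x)^8 = 8(2+x)^{7}.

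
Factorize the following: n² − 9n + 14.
Seek roots whose sum is 9 and product is 14: (2, 7). So n² − 9n + 14 = (n − 2)(n − 7).
Final answer: (n − 2)(n − 7)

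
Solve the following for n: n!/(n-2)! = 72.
9

Working:
n!/(n-2)! = n×(n-1), a product of 2 consecutive integers ≈ (n−0.5)^2. 72^(1/2) + 0.5 ≈ 9.0; check n = 9: 9×8 = 72 ✓. So n = 9.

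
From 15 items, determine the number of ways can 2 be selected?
C(15,2) = 15! / (2! × (15-2)!)
         = 15! / (2! × 13!)
         = 105

Answer: 105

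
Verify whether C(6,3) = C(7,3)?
LHS = C(6,3) = 20; RHS = C(7,3) = 35. 20 ≠ 35, so the statement does not hold.
Final answer: False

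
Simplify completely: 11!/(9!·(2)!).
55
This is C(11,9) = 55.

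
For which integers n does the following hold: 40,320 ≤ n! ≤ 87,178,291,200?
8, 9, 10, 11, 12, 13, 14

Explanation: n! is strictly increasing; 8! = 40,320 and 14! = 87,178,291,200, so valid n = 8, 9, 10, 11, 12, 13, 14.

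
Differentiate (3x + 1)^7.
21(3x + 1)^6

Solution: Chain rule: 7(3x+1)^{6} × 3 = 21(3x+1)^{6}.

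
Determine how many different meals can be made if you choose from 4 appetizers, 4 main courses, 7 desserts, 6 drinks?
672

Reasoning: By the multiplication principle: 4 × 4 × 7 × 6 = 672.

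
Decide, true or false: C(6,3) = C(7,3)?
False

Working:
LHS = C(6,3) = 20; RHS = C(7,3) = 35. 20 ≠ 35, so the statement does not hold.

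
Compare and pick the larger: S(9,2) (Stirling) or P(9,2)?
S(9,2)
S(9,2) = 2·S(8,2) + S(8,1) = 2·127 + 1 = 255; P(9,2) = 72.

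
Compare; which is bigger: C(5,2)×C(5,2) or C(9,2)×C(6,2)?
C(9,2)×C(6,2)

Working:
C(5,2)×C(5,2)=100, C(9,2)×C(6,2)=540.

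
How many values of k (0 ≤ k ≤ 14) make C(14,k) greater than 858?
Row 14 is unimodal and symmetric about k=14/2. C(14,3)=364 ≤ 858; C(14,4)=1,001 > 858; by symmetry C(14,k) > 858 for k = 4..10. That's 10 - 4 + 1 = 7 values.
Final answer: 7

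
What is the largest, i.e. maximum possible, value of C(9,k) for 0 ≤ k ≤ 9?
126
Maximum at k = 4 or k = 5: C(9,4) = 126.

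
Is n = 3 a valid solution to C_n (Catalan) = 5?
Yes

Solution: C_3 = C(6,3)/(3+1) = 20/4 = 5, which equals 5.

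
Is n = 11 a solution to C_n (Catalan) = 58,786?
Yes

C_11 = C(22,11)/(11+1) = 705,432/12 = 58,786, which equals 58,786.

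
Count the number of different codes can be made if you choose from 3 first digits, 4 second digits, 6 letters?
72

Reasoning: By the multiplication principle: 3 × 4 × 6 = 72.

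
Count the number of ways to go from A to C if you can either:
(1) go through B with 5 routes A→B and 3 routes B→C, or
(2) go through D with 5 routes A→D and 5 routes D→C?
40

Route via B: 5×3=15. Route via D: 5×5=25. Total: 40.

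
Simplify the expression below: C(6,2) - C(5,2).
5

Reasoning: C(6,2) - C(5,2) = C(5,1) = 5.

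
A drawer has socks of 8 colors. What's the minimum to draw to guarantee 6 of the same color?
41

Working:
Worst case: 5 of each = 40. One more: 41.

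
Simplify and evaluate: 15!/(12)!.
2,730

Explanation: This equals 15×14×13 = 2,730.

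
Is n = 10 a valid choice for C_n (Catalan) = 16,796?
C_10 = C(20,10)/(10+1) = 184,756/11 = 16,796, which equals 16,796.
Final answer: Yes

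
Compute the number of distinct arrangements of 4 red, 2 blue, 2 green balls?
420
Multinomial: 8!/(4! × 2! × 2!) = 420.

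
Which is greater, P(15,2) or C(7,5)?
P(15,2)

P(15,2)=210, C(7,5)=21.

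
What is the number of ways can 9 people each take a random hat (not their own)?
133,496

Solution: Using D(n) = (n-1)[D(n-1) + D(n-2)]:
D(9) = (9-1) × [D(8) + D(7)]
      = 8 × [14833 + 1854]
      = 8 × 16687
      = 133,496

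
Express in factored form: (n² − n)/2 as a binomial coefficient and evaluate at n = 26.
C(n,2); C(26,2) = 325

Solution: (n² − n)/2 = n(n−1)/2 = C(n,2). At n = 26: C(26,2) = 325.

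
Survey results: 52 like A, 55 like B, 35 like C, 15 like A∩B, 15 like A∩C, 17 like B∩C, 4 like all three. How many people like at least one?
|A∪B∪C| = 52+55+35-15-15-17+4 = 99.
Final answer: 99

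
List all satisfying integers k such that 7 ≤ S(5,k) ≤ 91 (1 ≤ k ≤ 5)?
2, 3, 4

S(5,1)=1; S(5,2)=15; S(5,3)=25; S(5,4)=10; S(5,5)=1. So valid k = 2, 3, 4.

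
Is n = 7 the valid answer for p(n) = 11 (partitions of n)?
No

Reasoning: Pentagonal recurrence p(n) = p(n−1) + p(n−2) − p(n−5) − p(n−7) + …: p(7) = p(6) + p(5) − p(2) − p(0) = 11 + 7 − 2 − 1 = 15, which does not equal 11.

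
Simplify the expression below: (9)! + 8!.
403,200

Reasoning: (9)! + 8! = (9)·8! + 8! = (9+1)·8! = 10·8! = 403,200.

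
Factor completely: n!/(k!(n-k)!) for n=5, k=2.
C(5,2) = 10

This is the binomial coefficient C(5,2) = 10.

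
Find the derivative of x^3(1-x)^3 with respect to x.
3x^2(1-x)^3 - 3x^3(1-x)^2

Explanation: Product rule: 3x^{2}(1-x)^{3} + x^3·(-3)(1-x)^{2}.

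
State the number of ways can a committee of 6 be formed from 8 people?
28

Explanation: C(8,6) = 8! / (6! × (8-6)!)
         = 8! / (6! × 2!)
         = 28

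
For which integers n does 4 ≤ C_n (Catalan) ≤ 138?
3, 4, 5, 6

Solution: C_2=2; C_3=5; C_4=14; C_5=42; C_6=132; C_7=429. So valid n = 3, 4, 5, 6.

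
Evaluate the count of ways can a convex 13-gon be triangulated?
58,786

Explanation: Using the Catalan number formula: C_n = C(2n, n) / (n+1)
C_11 = C(22, 11) / (11+1)
     = 705432 / 12
     = 58,786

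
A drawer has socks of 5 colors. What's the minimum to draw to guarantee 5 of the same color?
21

Solution: Worst case: 4 of each = 20. One more: 21.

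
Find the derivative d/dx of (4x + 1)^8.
Chain rule: 8(4x+1)^{7} × 4 = 32(4x+1)^{7}.

Answer: 32(4x + 1)^7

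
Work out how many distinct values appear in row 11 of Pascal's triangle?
6
Row 11 has entries C(11,0)..C(11,11); by symmetry C(11,k)=C(11,11-k), giving 6 distinct values.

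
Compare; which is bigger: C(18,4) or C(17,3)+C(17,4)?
Equal

Working:
By Pascal's identity: C(18,4) = C(17,3)+C(17,4) = 3,060. Equal.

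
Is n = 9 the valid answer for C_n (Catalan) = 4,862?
C_9 = C(18,9)/(9+1) = 48,620/10 = 4,862, which equals 4,862.
Final answer: Yes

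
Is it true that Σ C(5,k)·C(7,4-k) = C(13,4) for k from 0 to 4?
False

Vandermonde's identity gives C(12,4) = 495; RHS C(13,4) = 715.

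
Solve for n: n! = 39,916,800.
n! is strictly increasing. 9! = 362,880, 10! = 3,628,800, 11! = 39,916,800 ✓. So n = 11.

Answer: 11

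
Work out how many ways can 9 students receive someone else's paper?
Using D(n) = (n-1)[D(n-1) + D(n-2)]:
D(9) = (9-1) × [D(8) + D(7)]
      = 8 × [14833 + 1854]
      = 8 × 16687
      = 133,496
Final answer: 133,496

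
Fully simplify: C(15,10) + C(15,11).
4,368

Reasoning: By Pascal's identity: C(16,11) = 4,368.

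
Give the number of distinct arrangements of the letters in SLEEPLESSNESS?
1,081,080
Word has 13 letters (S=5, L=2, E=4, P=1, N=1). Arrangements: 13!/Π(k!) = 1,081,080.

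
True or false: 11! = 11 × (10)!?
True

Working:
By definition n! = n × (n-1)!, so 11! = 11 × 10!.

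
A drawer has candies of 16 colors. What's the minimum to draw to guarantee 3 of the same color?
33

Working:
Worst case: 2 of each = 32. One more: 33.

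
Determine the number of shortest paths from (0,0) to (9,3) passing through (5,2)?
105

Working:
To (5,2): C(7,5)=21. From there: C(5,4)=5. Total: 105.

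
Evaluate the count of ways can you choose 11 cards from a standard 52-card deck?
60,403,728,840

C(52,11) = 60,403,728,840.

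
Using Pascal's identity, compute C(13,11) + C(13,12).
C(13,11) + C(13,12) = C(14,12) = 91.

Answer: 91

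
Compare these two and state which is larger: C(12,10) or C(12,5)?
C(12,5)

Explanation: C(12,10)=66, C(12,5)=792.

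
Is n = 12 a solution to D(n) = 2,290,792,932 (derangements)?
No

Working:
D(12) = (12-1)·[D(11) + D(10)] = 11·[14,684,570 + 1,334,961] = 176,214,841, which does not equal 2,290,792,932.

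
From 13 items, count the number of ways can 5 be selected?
1,287

Reasoning: C(13,5) = 13! / (5! × (13-5)!)
         = 13! / (5! × 8!)
         = 1,287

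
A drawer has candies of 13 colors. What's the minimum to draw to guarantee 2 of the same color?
14

Working:
Worst case: 1 of each = 13. One more: 14.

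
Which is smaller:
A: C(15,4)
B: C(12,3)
A=C(15,4)=1,365, B=C(12,3)=220.
Final answer: B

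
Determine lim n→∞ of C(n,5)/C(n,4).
∞

Solution: C(n,5)/C(n,4) = (n-4)/5 → ∞ as n → ∞.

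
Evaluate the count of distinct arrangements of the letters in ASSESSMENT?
75,600
Word has 10 letters (A=1, S=4, E=2, M=1, N=1, T=1). Arrangements: 10!/Π(k!) = 75,600.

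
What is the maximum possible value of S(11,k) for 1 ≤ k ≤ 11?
246,730

Row S(11,k) for k = 1..11 (via S(n,k) = k·S(n−1,k) + S(n−1,k−1)): 1, 1,023, 28,501, 145,750, 246,730, 179,487, 63,987, 11,880, 1,155, 55, 1. The row is unimodal; maximum at k = 5: 246,730.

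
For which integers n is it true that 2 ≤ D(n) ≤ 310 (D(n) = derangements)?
Using D(n) = (n−1)[D(n−1) + D(n−2)] with D(1)=0, D(2)=1: D(2)=1; D(3)=2; D(4)=9; D(5)=44; D(6)=265; D(7)=1,854. So valid n = 3, 4, 5, 6.

Answer: 3, 4, 5, 6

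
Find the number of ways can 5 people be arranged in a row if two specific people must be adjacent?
48

Solution: Treat pair as unit: (5-1)! arrangements × 2 internal orders = 48.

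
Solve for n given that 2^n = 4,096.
12

Working:
4,096 = 1,024 × 4 = 2^10 × 2^2 = 2^12, so n = 12.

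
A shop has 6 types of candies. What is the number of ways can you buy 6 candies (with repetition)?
462

Solution: Stars and bars: C(6+6-1, 6) = C(11, 6) = 462.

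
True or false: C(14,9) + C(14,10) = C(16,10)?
False

Reasoning: Pascal's identity gives C(15,10) = 3,003, whereas C(16,10) = 8,008.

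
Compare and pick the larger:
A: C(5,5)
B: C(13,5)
B

Reasoning: A=C(5,5)=1, B=C(13,5)=1,287.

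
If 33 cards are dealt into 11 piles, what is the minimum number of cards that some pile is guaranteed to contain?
3
Pigeonhole: ⌈33/11⌉ = 3.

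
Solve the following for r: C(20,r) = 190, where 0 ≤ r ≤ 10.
2

Working:
C(20,r) is increasing for 0 ≤ r ≤ 10. Stepping up (C(20,r+1) = C(20,r)·(20−r)/(r+1)): C(20,1) = 20, C(20,2) = 190 ✓. So r = 2.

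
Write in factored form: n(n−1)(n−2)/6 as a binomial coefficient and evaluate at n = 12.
C(n,3); C(12,3) = 220

Reasoning: n(n−1)(n−2)/6 = n!/(3!(n−3)!) = C(n,3). At n = 12: C(12,3) = 220.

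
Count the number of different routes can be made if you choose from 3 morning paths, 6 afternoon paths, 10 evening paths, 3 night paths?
540

By the multiplication principle: 3 × 6 × 10 × 3 = 540.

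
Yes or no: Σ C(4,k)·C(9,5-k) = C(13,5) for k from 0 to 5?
Yes

Vandermonde's identity gives C(13,5) = 1,287; RHS C(13,5) = 1,287.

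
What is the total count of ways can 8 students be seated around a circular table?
5,040

Solution: Circular arrangements: (8-1)! = 5,040.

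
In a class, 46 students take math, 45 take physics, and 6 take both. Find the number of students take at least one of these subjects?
|A∪B| = |A|+|B|-|A∩B| = 46+45-6 = 85.
Final answer: 85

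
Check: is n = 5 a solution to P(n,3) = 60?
Yes
P(5,3) = 5·4·3 = 60, which equals 60.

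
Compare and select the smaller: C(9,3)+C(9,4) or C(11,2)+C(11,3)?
C(9,3)+C(9,4)

Solution: First=210, Second=220.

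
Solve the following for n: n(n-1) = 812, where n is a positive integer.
29

Working:
n² − n − 812 = 0, so n = (1 ± √(1 + 4·812))/2 = (1 ± √3,249)/2 = (1 ± 57)/2, i.e. n = 29 or n = -28. Taking the positive root, n = 29 (check: 29×28 = 812).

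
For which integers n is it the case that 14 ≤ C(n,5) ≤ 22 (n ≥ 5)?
7

C(6,5)=6; C(7,5)=21; C(8,5)=56. So valid n = 7.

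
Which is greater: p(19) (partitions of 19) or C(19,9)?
C(19,9)

Pentagonal recurrence p(n) = p(n−1) + p(n−2) − p(n−5) − p(n−7) + …: p(19) = p(18) + p(17) − p(14) − p(12) + p(7) + p(4) = 385 + 297 − 135 − 77 + 15 + 5 = 490; C(19,9) = 92,378.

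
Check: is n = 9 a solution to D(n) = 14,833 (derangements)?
No

Working:
D(9) = (9-1)·[D(8) + D(7)] = 8·[14,833 + 1,854] = 133,496, which does not equal 14,833.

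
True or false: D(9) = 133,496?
True

Derangements of 9 elements: D(9) = (9-1)·[D(8) + D(7)] = 8·[14,833 + 1,854] = 133,496.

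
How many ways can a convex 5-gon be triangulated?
Using the Catalan number formula: C_n = C(2n, n) / (n+1)
C_3 = C(6, 3) / (3+1)
     = 20 / 4
     = 5
Final answer: 5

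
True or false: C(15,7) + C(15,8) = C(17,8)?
Pascal's identity gives C(16,8) = 12,870, whereas C(17,8) = 24,310.

Answer: False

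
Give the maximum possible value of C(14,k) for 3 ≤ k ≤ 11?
C(14,k) is maximised at the centre of the row: C(14,7) = 3,432.
Final answer: 3,432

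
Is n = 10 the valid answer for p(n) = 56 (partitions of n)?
No

Reasoning: Pentagonal recurrence p(n) = p(n−1) + p(n−2) − p(n−5) − p(n−7) + …: p(10) = p(9) + p(8) − p(5) − p(3) = 30 + 22 − 7 − 3 = 42, which does not equal 56.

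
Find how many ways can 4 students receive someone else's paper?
9

Reasoning: Using D(n) = (n-1)[D(n-1) + D(n-2)]:
D(4) = (4-1) × [D(3) + D(2)]
      = 3 × [2 + 1]
      = 3 × 3
      = 9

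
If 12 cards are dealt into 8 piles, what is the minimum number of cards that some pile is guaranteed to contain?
2

Reasoning: Pigeonhole: ⌈12/8⌉ = 2.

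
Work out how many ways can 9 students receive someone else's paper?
133,496
Using D(n) = (n-1)[D(n-1) + D(n-2)]:
D(9) = (9-1) × [D(8) + D(7)]
      = 8 × [14833 + 1854]
      = 8 × 16687
      = 133,496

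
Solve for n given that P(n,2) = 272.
17

Reasoning: P(n,2) = n(n−1) is increasing in n; n(n−1) ≈ (n−0.5)^2 = 272 gives n ≈ 17.0. Check: P(15,2) = 210, P(16,2) = 240, P(17,2) = 272 ✓. So n = 17.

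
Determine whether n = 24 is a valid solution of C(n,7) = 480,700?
No

C(24,7) = 24·23·22·21·20·19·18/7! = 1,744,364,160/5,040 = 346,104, which does not equal 480,700.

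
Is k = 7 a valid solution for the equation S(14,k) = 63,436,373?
No

Solution: S(14,7) = 7·S(13,7) + S(13,6) = 7·5,715,424 + 9,321,312 = 49,329,280, which does not equal 63,436,373.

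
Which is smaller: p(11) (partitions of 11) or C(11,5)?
p(11)

Reasoning: Pentagonal recurrence p(n) = p(n−1) + p(n−2) − p(n−5) − p(n−7) + …: p(11) = p(10) + p(9) − p(6) − p(4) = 42 + 30 − 11 − 5 = 56; C(11,5) = 462.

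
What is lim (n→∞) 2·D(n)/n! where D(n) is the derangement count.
2/e
D(n)/n! → 1/e, so 2·D(n)/n! → 2/e.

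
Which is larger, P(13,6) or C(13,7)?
P(13,6)

P(13,6)=1,235,520, C(13,7)=1,716.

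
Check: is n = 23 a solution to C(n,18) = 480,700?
No

Solution: C(23,18) = 23·22·21·20·19·18·17·16·15·14·13·12·11·10·9·8·7·6/18! = 215,433,472,824,041,472,000/6,402,373,705,728,000 = 33,649, which does not equal 480,700.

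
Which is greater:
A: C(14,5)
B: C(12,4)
A

Solution: A=C(14,5)=2,002, B=C(12,4)=495.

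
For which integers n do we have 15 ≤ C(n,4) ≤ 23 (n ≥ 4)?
C(5,4)=5; C(6,4)=15; C(7,4)=35. So valid n = 6.
Final answer: 6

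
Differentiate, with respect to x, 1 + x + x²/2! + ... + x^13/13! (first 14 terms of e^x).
1 + x + x²/2! + ... + x^12/12!

Solution: Differentiating term by term gives the first 13 terms of e^x.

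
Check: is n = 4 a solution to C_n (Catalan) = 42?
C_4 = C(8,4)/(4+1) = 70/5 = 14, which does not equal 42.
Final answer: No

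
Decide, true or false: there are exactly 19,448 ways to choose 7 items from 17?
C(17,7) = 19,448.

Answer: True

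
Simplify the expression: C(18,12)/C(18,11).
C(n,k+1)/C(n,k) = (n−k)/(k+1). Here (18−11)/(11+1) = 7/12 = 7/12.
Final answer: 7/12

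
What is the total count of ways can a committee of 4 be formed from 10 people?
210

Solution: C(10,4) = 10! / (4! × (10-4)!)
         = 10! / (4! × 6!)
         = 210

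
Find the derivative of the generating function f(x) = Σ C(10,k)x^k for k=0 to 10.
Σ k·C(10,k)x^(k-1) for k=1 to 10

Solution: Term-by-term differentiation gives Σ k·C(10,k)x^{k-1} for k=1 to 10.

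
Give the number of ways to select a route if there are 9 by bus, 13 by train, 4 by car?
26
By the addition principle: 9 + 13 + 4 = 26.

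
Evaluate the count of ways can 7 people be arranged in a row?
5,040

Reasoning: Arrangements of 7 distinct objects: 7! = 5,040.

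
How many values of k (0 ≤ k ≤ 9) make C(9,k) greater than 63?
Row 9 is unimodal and symmetric about k=9/2. C(9,2)=36 ≤ 63; C(9,3)=84 > 63; by symmetry C(9,k) > 63 for k = 3..6. That's 6 - 3 + 1 = 4 values.
Final answer: 4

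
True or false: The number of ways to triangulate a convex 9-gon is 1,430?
False

Solution: Triangulations of a convex 9-gon are counted by the Catalan number C_7: C_7 = C(14,7)/(7+1) = 3,432/8 = 429.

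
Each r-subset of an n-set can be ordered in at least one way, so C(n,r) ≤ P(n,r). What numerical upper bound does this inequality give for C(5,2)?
20

Reasoning: P(5,2) = 5·4 = 20, so C(5,2) ≤ 20. (The bound is loose by a factor of 2! = 2: C(5,2) = 20/2 = 10.)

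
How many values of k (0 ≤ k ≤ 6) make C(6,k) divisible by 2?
Checking C(6,k) mod 2 for k = 0..6: divisible at k = 1, 3, 5. That's 3 values.
Final answer: 3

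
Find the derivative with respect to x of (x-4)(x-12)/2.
(2x - 16)/2
d/dx[(x-4)(x-12)] = (x-12) + (x-4) = 2x - 16. Dividing by 2 gives (2x - 16)/2.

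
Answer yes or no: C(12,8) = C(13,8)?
No

Solution: LHS = C(12,8) = 495; RHS = C(13,8) = 1,287. 495 ≠ 1,287, so the statement does not hold.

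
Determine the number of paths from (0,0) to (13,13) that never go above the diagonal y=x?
742,900

Reasoning: Counted by the Catalan number C_13: C_13 = C(26,13)/(13+1) = 10,400,600/14 = 742,900.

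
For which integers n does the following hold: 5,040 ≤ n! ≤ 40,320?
n! is strictly increasing; 7! = 5,040 and 8! = 40,320, so valid n = 7, 8.

Answer: 7, 8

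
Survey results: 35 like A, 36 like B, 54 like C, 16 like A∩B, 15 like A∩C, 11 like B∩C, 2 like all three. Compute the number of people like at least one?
85

Working:
|A∪B∪C| = 35+36+54-16-15-11+2 = 85.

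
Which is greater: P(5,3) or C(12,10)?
P(5,3)=60, C(12,10)=66.

Answer: C(12,10)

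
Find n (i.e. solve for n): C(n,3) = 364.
14

Explanation: C(n,3) = n(n−1)(n−2)/3! is increasing in n, and n(n−1)(n−2) = 3!·364 = 2,184 ≈ (n−1)^3 gives n ≈ 14.0. Check: C(12,3) = 220, C(13,3) = 286, C(14,3) = 364 ✓. So n = 14.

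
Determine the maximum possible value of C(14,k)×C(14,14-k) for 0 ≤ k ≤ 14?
11,778,624

Explanation: C(14,k)·C(14,14-k) = C(14,k)², maximised at the centre k = 7: C(14,7)² = 11,778,624.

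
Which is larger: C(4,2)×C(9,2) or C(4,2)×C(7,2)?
C(4,2)×C(9,2)

Reasoning: C(4,2)×C(9,2)=216, C(4,2)×C(7,2)=126.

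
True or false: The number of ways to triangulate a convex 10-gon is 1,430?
True

Solution: Triangulations of a convex 10-gon are counted by the Catalan number C_8: C_8 = C(16,8)/(8+1) = 12,870/9 = 1,430.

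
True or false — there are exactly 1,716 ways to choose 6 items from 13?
True

Reasoning: C(13,6) = 1,716.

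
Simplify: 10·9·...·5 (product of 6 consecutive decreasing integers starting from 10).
151,200
This is P(10,6) = 10!/(4)! = 151,200.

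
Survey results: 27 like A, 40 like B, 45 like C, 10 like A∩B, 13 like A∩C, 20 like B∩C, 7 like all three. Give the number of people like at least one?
76

|A∪B∪C| = 27+40+45-10-13-20+7 = 76.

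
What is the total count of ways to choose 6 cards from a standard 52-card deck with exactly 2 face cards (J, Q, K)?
6,031,740
12 face cards and 40 non-face cards: C(12,2) × C(40,4) = 66 × 91,390 = 6,031,740.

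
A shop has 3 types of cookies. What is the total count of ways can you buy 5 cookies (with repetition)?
21

Solution: Stars and bars: C(5+3-1, 5) = C(7, 5) = 21.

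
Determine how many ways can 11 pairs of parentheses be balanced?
Using the Catalan number formula: C_n = C(2n, n) / (n+1)
C_11 = C(22, 11) / (11+1)
     = 705432 / 12
     = 58,786
Final answer: 58,786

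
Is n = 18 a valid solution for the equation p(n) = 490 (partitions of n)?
No

Reasoning: Pentagonal recurrence p(n) = p(n−1) + p(n−2) − p(n−5) − p(n−7) + …: p(18) = p(17) + p(16) − p(13) − p(11) + p(6) + p(3) = 297 + 231 − 101 − 56 + 11 + 3 = 385, which does not equal 490.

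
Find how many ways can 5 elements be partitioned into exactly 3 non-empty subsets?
25

Explanation: This equals S(5,3), the Stirling number of the 2nd kind.
Using the Stirling recurrence: S(n,k) = k·S(n-1,k) + S(n-1,k-1)
S(5,3) = 3·S(4,3) + S(4,2)
         = 3·6 + 7
         = 18 + 7
         = 25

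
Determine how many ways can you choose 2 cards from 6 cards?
C(6,2) = 6! / (2! × (6-2)!)
         = 6! / (2! × 4!)
         = 15

Answer: 15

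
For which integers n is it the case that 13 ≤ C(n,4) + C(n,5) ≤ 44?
6

C(5,4)+C(5,5)=6; C(6,4)+C(6,5)=21; C(7,4)+C(7,5)=56. So valid n = 6.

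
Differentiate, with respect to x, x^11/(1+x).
(11x^10(1+x) - x^11)/(1+x)²

Solution: Quotient rule: [11x^{10}(1+x) - x^11]/(1+x)².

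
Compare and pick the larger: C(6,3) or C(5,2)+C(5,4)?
C(6,3)

C(6,3)=20; C(5,2)+C(5,4)=10+5=15.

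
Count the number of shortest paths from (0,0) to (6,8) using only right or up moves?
3,003

Reasoning: Choose 6 rights from 14 moves: C(14,6) = 3,003.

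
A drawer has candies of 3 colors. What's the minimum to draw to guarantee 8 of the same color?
22

Solution: Worst case: 7 of each = 21. One more: 22.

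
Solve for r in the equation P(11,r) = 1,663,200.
7

Explanation: P(11,r) = 11·10·…·(11−r+1), a product of r factors. Multiplying down from 11: 11 = 11; 11·10 = 110; 11·10·9 = 990; 11·10·9·8 = 7,920; 11·10·9·8·7 = 55,440; 11·10·9·8·7·6 = 332,640; 11·10·9·8·7·6·5 = 1,663,200 ✓ (7 factors). So r = 7.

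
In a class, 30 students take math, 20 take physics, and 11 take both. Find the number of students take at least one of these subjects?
39

Working:
|A∪B| = |A|+|B|-|A∩B| = 30+20-11 = 39.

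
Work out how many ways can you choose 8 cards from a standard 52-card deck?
C(52,8) = 752,538,150.
Final answer: 752,538,150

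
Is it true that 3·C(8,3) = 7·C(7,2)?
False
Absorption identity k·C(n,k) = n·C(n-1,k-1). LHS = 3·56 = 168; RHS = 7·21 = 147.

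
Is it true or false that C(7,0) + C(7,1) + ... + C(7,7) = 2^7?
True
Binomial theorem with x = y = 1: Σ C(7,i) = (1+1)^7 = 2^7 = 128. The statement holds.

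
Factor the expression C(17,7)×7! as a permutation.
P(17,7)
C(17,7)×7! = [17!/(7!(10)!)]×7! = 17!/(10)! = P(17,7) = 98,017,920.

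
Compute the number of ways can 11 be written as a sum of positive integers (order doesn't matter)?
56

Working:
Pentagonal recurrence p(n) = p(n−1) + p(n−2) − p(n−5) − p(n−7) + …: p(11) = p(10) + p(9) − p(6) − p(4) = 42 + 30 − 11 − 5 = 56.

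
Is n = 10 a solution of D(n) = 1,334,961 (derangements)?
Yes

Explanation: D(10) = (10-1)·[D(9) + D(8)] = 9·[133,496 + 14,833] = 1,334,961, which equals 1,334,961.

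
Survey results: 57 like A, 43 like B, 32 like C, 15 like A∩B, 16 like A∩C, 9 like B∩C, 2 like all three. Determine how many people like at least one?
94

Solution: |A∪B∪C| = 57+43+32-15-16-9+2 = 94.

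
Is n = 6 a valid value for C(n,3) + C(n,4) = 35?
Yes
C(6,3) + C(6,4) = 20 + 15 = 35, which equals 35.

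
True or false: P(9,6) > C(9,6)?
True

Solution: P(9,6) = 60,480 and C(9,6) = 84; P(n,r) = r! × C(n,r) so P > C whenever r ≥ 2.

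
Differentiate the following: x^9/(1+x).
(9x^8(1+x) - x^9)/(1+x)²
Quotient rule: [9x^{8}(1+x) - x^9]/(1+x)².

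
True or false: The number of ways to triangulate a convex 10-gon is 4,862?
False

Explanation: Triangulations of a convex 10-gon are counted by the Catalan number C_8: C_8 = C(16,8)/(8+1) = 12,870/9 = 1,430.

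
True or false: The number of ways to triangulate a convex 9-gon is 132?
Triangulations of a convex 9-gon are counted by the Catalan number C_7: C_7 = C(14,7)/(7+1) = 3,432/8 = 429.
Final answer: False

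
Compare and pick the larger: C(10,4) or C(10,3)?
C(10,4)=210, C(10,3)=120.
Final answer: C(10,4)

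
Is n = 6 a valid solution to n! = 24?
No

6! = 6·5! = 6·120 = 720, which does not equal 24.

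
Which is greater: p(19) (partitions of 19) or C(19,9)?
C(19,9)

Working:
Pentagonal recurrence p(n) = p(n−1) + p(n−2) − p(n−5) − p(n−7) + …: p(19) = p(18) + p(17) − p(14) − p(12) + p(7) + p(4) = 385 + 297 − 135 − 77 + 15 + 5 = 490; C(19,9) = 92,378.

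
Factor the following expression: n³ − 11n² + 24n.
n(n − 3)(n − 8)

Explanation: n³ − 11n² + 24n = n(n² − 11n + 24) = n(n − 3)(n − 8).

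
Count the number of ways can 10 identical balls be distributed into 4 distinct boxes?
C(10+4-1, 4-1) = C(13, 3) = 286.
Final answer: 286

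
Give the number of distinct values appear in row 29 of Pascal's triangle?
15

Explanation: Row 29 has entries C(29,0)..C(29,29); by symmetry C(29,k)=C(29,29-k), giving 15 distinct values.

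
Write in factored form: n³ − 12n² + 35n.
n(n − 5)(n − 7)

Explanation: n³ − 12n² + 35n = n(n² − 12n + 35) = n(n − 5)(n − 7).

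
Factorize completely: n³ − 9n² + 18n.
n(n − 3)(n − 6)

Working:
n³ − 9n² + 18n = n(n² − 9n + 18) = n(n − 3)(n − 6).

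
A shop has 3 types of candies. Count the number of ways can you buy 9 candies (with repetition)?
55

Solution: Stars and bars: C(9+3-1, 9) = C(11, 9) = 55.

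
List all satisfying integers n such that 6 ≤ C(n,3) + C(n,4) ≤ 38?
5, 6

Solution: C(4,3)+C(4,4)=5; C(5,3)+C(5,4)=15; C(6,3)+C(6,4)=35; C(7,3)+C(7,4)=70. So valid n = 5, 6.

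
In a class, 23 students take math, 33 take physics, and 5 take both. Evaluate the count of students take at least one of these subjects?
|A∪B| = |A|+|B|-|A∩B| = 23+33-5 = 51.
Final answer: 51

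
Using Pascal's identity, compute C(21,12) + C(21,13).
C(21,12) + C(21,13) = C(22,13) = 497,420.

Answer: 497,420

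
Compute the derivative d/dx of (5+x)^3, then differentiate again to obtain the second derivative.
First derivative: 3(5+x)^{2}. Second derivative: 3·2·(5+x)^{1} = 6(5+x)^{1}.
Final answer: 6(5+x)^1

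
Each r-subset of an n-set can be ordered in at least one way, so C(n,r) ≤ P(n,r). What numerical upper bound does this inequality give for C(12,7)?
3,991,680

Reasoning: P(12,7) = 12·11·10·9·8·7·6 = 3,991,680, so C(12,7) ≤ 3,991,680. (The bound is loose by a factor of 7! = 5,040: C(12,7) = 3,991,680/5,040 = 792.)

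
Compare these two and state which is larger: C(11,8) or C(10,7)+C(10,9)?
C(11,8)=165; C(10,7)+C(10,9)=120+10=130.

Answer: C(11,8)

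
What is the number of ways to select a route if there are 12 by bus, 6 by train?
18

Reasoning: By the addition principle: 12 + 6 = 18.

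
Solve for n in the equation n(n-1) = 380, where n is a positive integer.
20

Explanation: n² − n − 380 = 0, so n = (1 ± √(1 + 4·380))/2 = (1 ± √1,521)/2 = (1 ± 39)/2, i.e. n = 20 or n = -19. Taking the positive root, n = 20 (check: 20×19 = 380).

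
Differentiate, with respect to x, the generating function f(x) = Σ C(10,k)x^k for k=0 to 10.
Σ k·C(10,k)x^(k-1) for k=1 to 10

Working:
Term-by-term differentiation gives Σ k·C(10,k)x^{k-1} for k=1 to 10.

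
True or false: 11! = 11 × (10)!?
By definition n! = n × (n-1)!, so 11! = 11 × 10!.
Final answer: True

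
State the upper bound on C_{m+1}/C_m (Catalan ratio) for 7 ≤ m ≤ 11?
46/13

Solution: C_{m+1}/C_m = 2(2m+1)/(m+2), which increases with m. Maximum at m = 11: 2·23/13 = 46/13.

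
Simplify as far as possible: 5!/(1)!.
120
This equals 5×4×...×2 = 120.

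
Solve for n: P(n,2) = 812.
29

Reasoning: P(n,2) = n(n−1) is increasing in n; n(n−1) ≈ (n−0.5)^2 = 812 gives n ≈ 29.0. Check: P(27,2) = 702, P(28,2) = 756, P(29,2) = 812 ✓. So n = 29.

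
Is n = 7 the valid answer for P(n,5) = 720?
No

Working:
P(7,5) = 7·6·5·4·3 = 2,520, which does not equal 720.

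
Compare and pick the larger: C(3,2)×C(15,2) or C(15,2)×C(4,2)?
C(15,2)×C(4,2)

Solution: C(3,2)×C(15,2)=315, C(15,2)×C(4,2)=630.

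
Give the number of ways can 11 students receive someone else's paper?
14,684,570

Using D(n) = (n-1)[D(n-1) + D(n-2)]:
D(11) = (11-1) × [D(10) + D(9)]
      = 10 × [1334961 + 133496]
      = 10 × 1468457
      = 14,684,570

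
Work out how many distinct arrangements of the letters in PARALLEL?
3,360

Explanation: Word has 8 letters (P=1, A=2, R=1, L=3, E=1). Arrangements: 8!/Π(k!) = 3,360.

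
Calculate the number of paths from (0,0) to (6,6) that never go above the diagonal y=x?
132

Explanation: Counted by the Catalan number C_6: C_6 = C(12,6)/(6+1) = 924/7 = 132.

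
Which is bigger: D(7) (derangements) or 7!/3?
D(7) = (7-1)·[D(6) + D(5)] = 6·[265 + 44] = 1,854; 7!/3 = 5,040/3 = 1,680.
Final answer: D(7)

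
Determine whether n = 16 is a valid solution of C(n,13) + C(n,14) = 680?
C(16,13) + C(16,14) = 560 + 120 = 680, which equals 680.
Final answer: Yes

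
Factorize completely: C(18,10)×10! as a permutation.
P(18,10)

Solution: C(18,10)×10! = [18!/(10!(8)!)]×10! = 18!/(8)! = P(18,10) = 158,789,030,400.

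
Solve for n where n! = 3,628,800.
10

Solution: n! is strictly increasing. 8! = 40,320, 9! = 362,880, 10! = 3,628,800 ✓. So n = 10.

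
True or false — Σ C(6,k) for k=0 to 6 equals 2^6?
True

Solution: Binomial theorem: Σ C(6,k) = (1+1)^6 = 2^6 = 64; RHS 2^6 = 64.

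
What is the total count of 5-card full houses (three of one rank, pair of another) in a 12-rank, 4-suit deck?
3,168

Reasoning: Triple rank: 12. Triple suits: C(4,3)=4. Pair rank: 11. Pair suits: C(4,2)=6. Total: 3,168.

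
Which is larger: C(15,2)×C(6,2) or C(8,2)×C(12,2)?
C(15,2)×C(6,2)=1,575, C(8,2)×C(12,2)=1,848.

Answer: C(8,2)×C(12,2)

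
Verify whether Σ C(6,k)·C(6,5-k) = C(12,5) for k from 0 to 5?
True

Solution: Vandermonde's identity gives C(12,5) = 792; RHS C(12,5) = 792.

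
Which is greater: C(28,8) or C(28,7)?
C(28,8)

Working:
C(28,8)=3,108,105, C(28,7)=1,184,040.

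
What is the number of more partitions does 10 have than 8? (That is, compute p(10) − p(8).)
Pentagonal recurrence p(n) = p(n−1) + p(n−2) − p(n−5) − p(n−7) + …: p(10) = p(9) + p(8) − p(5) − p(3) = 30 + 22 − 7 − 3 = 42.
p(8) = p(7) + p(6) − p(3) − p(1) = 15 + 11 − 3 − 1 = 22.
Difference = 42 − 22 = 20.

Answer: 20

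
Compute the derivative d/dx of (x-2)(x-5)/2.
(2x - 7)/2

Reasoning: d/dx[(x-2)(x-5)] = (x-5) + (x-2) = 2x - 7. Dividing by 2 gives (2x - 7)/2.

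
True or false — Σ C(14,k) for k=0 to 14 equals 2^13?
Binomial theorem: Σ C(14,k) = (1+1)^14 = 2^14 = 16,384; RHS 2^13 = 8,192.
Final answer: False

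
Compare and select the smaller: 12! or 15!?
12!

Solution: 12!=479,001,600, 15!=1,307,674,368,000. 15! > 12!.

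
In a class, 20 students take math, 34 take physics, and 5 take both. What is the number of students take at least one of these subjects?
|A∪B| = |A|+|B|-|A∩B| = 20+34-5 = 49.
Final answer: 49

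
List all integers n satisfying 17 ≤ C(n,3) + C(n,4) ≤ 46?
6

Explanation: C(5,3)+C(5,4)=15; C(6,3)+C(6,4)=35; C(7,3)+C(7,4)=70. So valid n = 6.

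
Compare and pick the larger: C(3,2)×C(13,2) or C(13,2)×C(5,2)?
C(13,2)×C(5,2)
C(3,2)×C(13,2)=234, C(13,2)×C(5,2)=780.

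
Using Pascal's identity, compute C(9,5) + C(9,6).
210

Explanation: C(9,5) + C(9,6) = C(10,6) = 210.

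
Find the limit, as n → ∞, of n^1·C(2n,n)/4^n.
∞

Solution: C(2n,n) ~ 4^n/√(πn), so n^1·C(2n,n)/4^n ~ n^(1 − 1/2)/√π → ∞.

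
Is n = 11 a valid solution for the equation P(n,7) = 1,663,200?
P(11,7) = 11·10·9·8·7·6·5 = 1,663,200, which equals 1,663,200.
Final answer: Yes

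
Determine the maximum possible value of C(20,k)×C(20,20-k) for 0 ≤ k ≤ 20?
34,134,779,536

Working:
C(20,k)·C(20,20-k) = C(20,k)², maximised at the centre k = 10: C(20,10)² = 34,134,779,536.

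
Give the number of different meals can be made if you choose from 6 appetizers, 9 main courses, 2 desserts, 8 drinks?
864

Solution: By the multiplication principle: 6 × 9 × 2 × 8 = 864.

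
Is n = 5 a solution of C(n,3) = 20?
No
C(5,3) = 5·4·3/3! = 60/6 = 10, which does not equal 20.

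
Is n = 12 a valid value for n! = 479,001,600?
Yes

Solution: 12! = 12·11! = 12·39,916,800 = 479,001,600, which equals 479,001,600.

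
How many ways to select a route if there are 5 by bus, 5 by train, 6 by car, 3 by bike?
19

Explanation: By the addition principle: 5 + 5 + 6 + 3 = 19.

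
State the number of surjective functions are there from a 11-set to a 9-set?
Onto functions = 9! × S(11,9)
First compute S(11,9) via recurrence:
Using the Stirling recurrence: S(n,k) = k·S(n-1,k) + S(n-1,k-1)
S(11,9) = 9·S(10,9) + S(10,8)
         = 9·45 + 750
         = 405 + 750
         = 1,155
Then: 362880 × 1155 = 419,126,400
Final answer: 419,126,400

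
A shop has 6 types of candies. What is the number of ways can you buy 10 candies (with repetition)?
Stars and bars: C(10+6-1, 10) = C(15, 10) = 3,003.

Answer: 3,003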